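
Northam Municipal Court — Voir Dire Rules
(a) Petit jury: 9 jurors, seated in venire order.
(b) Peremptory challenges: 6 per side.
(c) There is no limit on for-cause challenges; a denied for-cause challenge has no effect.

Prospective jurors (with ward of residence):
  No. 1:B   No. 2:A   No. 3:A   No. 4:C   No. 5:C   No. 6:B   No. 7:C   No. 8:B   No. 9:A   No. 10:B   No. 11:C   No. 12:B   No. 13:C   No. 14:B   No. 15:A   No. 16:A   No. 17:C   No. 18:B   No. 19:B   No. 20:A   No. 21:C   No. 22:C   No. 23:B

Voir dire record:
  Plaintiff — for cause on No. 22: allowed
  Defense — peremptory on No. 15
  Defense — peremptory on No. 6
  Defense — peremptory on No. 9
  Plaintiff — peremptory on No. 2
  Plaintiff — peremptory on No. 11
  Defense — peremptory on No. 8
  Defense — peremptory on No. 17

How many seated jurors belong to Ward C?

Removed: #2, #6, #8, #9, #11, #15, #17, #22.
Seated jurors 1–9: #1, #3, #4, #5, #7, #10, #12, #13, #14.
Of those, in Ward C: #4, #5, #7, #13 → 4.

4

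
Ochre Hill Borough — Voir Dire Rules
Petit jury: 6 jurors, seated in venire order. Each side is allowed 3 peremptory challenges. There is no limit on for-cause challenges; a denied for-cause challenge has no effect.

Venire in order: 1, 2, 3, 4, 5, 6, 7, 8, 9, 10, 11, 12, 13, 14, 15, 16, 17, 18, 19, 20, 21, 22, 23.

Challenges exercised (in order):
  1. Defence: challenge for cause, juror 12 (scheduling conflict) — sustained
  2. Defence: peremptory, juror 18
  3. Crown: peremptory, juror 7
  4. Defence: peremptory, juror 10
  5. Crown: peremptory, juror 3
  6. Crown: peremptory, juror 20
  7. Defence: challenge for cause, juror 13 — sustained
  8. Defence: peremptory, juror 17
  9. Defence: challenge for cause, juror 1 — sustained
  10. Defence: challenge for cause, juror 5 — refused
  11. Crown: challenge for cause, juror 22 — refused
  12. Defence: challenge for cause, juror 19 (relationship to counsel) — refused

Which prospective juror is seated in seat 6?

9

Removed: #1, #3, #7, #10, #12, #13, #17, #18, #20. (#5, #19, #22 stay — for-cause denied.)
Seating in order: seats 1–6 → #2, #4, #5, #6, #8, #9.
So seat 6 is #9.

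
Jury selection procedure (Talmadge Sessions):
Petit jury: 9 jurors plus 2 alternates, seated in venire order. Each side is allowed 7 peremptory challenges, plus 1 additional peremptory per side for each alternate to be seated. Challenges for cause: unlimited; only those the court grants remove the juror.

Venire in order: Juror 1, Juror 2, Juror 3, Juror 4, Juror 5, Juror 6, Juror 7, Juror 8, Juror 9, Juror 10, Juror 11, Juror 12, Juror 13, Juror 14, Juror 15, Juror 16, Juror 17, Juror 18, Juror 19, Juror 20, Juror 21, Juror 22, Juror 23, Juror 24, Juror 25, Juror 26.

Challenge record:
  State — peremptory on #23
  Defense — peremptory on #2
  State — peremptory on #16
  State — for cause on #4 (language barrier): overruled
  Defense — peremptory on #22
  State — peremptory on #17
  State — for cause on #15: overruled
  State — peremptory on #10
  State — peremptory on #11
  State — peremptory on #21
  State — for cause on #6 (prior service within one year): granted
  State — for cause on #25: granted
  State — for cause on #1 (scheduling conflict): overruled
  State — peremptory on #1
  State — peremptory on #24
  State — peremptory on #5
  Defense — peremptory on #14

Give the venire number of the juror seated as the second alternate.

Removed: #1, #2, #5, #6, #10, #11, #14, #16, #17, #21, #22, #23, #24, #25. (#4, #15 stay — for-cause denied.)
Seating in order: seats 1–9 → #3, #4, #7, #8, #9, #12, #13, #15, #18; alternates → #19, #20.
So alternate 2 is #20.

20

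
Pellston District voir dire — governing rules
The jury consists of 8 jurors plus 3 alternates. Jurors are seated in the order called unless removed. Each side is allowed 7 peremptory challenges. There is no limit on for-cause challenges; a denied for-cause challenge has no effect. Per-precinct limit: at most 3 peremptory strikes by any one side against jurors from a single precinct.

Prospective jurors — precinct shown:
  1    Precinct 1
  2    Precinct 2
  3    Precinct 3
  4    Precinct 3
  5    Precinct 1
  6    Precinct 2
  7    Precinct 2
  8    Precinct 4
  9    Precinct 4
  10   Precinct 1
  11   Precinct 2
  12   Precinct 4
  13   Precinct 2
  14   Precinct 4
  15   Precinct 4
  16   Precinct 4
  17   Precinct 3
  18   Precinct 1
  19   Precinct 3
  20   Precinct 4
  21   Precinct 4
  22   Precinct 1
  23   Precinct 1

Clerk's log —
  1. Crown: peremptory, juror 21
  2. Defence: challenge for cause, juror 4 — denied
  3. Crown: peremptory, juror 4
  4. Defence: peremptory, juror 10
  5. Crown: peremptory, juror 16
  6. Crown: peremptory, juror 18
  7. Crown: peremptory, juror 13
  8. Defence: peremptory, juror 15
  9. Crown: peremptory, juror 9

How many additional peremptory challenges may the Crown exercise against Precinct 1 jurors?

1

Crown peremptories so far: #21, #4, #16, #18, #13, #9 — 6 of 7 used, 1 left overall.
Against Precinct 1: #18 — 1 used; per-precinct cap 3 leaves 2.
Binding limit: min(1, 2) = 1.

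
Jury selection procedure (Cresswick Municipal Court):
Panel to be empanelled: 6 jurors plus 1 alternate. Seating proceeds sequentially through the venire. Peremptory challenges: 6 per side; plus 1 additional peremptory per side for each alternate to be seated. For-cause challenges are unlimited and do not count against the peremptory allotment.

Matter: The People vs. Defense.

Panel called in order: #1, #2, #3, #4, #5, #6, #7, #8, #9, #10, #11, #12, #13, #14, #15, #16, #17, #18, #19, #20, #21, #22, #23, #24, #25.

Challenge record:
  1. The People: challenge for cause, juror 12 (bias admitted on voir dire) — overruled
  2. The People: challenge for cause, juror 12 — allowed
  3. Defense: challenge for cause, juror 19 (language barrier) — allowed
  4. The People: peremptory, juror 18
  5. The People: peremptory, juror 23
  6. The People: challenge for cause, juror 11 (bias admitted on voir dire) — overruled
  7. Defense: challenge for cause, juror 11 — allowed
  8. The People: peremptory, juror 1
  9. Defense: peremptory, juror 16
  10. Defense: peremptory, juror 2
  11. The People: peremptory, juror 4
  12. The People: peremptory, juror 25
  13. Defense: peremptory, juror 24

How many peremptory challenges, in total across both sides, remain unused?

The People allotment: 6 base + 1 × 1 alternate = 7. Defense allotment: 6 base + 1 × 1 alternate = 7.
The People peremptories used: #18, #23, #1, #4, #25 — 5 (for-cause on #12, #12, #11 don't count).
Defense peremptories used: #16, #2, #24 — 3 (for-cause on #19, #11 don't count).
Remaining: (7 − 5) + (7 − 3) = 6.

6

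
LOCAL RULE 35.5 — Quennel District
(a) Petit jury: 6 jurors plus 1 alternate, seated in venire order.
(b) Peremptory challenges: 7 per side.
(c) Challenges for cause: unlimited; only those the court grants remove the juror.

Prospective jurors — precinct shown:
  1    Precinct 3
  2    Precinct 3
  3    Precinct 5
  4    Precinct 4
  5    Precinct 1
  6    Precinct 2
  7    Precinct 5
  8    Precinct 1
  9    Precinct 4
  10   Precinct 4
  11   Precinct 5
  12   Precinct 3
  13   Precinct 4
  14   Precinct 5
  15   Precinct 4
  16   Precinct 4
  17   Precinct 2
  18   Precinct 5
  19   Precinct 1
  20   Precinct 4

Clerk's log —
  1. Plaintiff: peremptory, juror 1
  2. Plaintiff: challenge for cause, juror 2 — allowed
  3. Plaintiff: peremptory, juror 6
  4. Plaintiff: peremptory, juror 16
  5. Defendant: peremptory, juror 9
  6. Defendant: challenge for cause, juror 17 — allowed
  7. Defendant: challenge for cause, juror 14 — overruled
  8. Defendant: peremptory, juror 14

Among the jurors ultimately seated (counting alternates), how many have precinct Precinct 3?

0

Removed: #1, #2, #6, #9, #14, #16, #17.
Seated (7 incl. alternates): #3, #4, #5, #7, #8, #10, #11.
None of those are in Precinct 3 → 0.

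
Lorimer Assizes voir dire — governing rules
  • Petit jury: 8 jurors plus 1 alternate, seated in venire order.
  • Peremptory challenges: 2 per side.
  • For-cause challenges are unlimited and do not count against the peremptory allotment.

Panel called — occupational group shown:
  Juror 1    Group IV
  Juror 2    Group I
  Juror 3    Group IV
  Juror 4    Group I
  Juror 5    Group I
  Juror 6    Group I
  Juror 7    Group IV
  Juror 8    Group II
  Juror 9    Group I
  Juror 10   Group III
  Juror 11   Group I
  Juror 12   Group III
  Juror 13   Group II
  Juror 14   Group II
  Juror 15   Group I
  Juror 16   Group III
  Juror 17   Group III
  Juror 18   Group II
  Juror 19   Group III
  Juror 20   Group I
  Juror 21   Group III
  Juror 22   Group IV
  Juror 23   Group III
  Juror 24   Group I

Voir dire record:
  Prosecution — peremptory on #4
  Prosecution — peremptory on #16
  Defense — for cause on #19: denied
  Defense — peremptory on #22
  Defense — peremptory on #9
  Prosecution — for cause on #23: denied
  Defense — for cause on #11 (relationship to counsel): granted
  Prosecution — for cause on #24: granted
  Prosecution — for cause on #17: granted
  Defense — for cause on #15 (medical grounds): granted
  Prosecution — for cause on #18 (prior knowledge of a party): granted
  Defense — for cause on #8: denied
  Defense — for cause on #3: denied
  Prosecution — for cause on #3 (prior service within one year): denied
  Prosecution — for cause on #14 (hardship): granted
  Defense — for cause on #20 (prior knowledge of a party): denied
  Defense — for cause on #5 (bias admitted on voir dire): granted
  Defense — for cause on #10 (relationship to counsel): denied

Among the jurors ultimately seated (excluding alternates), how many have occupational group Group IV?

3

Removed: #4, #5, #9, #11, #14, #15, #16, #17, #18, #22, #24.
Seated jurors 1–8: #1, #2, #3, #6, #7, #8, #10, #12 (alternates #13 not counted).
Of those, in Group IV: #1, #3, #7 → 3.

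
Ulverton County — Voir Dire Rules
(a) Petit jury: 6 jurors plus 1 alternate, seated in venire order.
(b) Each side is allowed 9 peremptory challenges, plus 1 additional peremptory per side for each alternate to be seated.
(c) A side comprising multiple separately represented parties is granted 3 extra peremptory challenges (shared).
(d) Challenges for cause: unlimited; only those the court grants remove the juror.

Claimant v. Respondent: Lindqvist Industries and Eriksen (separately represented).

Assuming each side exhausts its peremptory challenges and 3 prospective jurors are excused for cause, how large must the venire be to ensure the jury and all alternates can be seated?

Seats to fill: 6 + 1 alternates = 7.
Peremptories — Claimant: 9 + 1×1 = 10; Respondent: 9 + 1×1 + 3 = 13; total 23.
For-cause removals: 3.
Minimum venire: 7 + 23 + 3 = 33.

33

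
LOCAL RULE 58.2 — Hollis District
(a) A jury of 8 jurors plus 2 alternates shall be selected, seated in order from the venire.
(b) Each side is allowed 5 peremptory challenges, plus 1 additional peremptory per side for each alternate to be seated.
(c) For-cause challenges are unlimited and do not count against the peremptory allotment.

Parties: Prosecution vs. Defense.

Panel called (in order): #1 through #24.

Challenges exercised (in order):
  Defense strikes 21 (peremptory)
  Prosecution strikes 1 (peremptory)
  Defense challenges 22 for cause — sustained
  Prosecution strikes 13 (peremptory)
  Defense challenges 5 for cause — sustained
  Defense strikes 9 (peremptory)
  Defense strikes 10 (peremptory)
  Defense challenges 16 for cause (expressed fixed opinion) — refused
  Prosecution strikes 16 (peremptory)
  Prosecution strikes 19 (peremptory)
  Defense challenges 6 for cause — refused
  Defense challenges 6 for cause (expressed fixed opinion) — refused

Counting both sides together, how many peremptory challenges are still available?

7

Prosecution allotment: 5 base + 1 × 2 alternates = 7. Defense allotment: 5 base + 1 × 2 alternates = 7.
Prosecution peremptories used: #1, #13, #16, #19 — 4.
Defense peremptories used: #21, #9, #10 — 3 (for-cause on #22, #5, #16, #6, #6 don't count).
Remaining: (7 − 4) + (7 − 3) = 7.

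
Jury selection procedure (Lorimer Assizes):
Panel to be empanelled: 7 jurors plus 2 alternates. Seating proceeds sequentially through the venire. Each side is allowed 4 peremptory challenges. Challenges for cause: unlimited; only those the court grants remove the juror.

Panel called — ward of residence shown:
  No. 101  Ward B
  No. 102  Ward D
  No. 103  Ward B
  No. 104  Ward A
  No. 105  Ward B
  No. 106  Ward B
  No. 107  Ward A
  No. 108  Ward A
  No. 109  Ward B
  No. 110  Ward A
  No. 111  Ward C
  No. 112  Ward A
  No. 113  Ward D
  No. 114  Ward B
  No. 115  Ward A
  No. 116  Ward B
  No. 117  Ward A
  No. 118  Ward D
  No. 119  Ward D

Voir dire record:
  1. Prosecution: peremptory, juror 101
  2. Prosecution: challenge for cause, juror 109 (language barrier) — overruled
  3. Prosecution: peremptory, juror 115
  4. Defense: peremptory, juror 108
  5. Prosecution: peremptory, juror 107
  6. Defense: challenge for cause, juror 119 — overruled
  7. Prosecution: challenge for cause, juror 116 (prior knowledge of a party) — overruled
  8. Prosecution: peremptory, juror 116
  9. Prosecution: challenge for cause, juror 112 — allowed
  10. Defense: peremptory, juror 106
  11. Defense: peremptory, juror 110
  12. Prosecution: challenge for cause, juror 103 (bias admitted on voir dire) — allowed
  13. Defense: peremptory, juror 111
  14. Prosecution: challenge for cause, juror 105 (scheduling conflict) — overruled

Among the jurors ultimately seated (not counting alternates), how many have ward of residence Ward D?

2

Removed: #101, #103, #106, #107, #108, #110, #111, #112, #115, #116.
Seated jurors 1–7: #102, #104, #105, #109, #113, #114, #117 (alternates #118, #119 not counted).
Of those, in Ward D: #102, #113 → 2.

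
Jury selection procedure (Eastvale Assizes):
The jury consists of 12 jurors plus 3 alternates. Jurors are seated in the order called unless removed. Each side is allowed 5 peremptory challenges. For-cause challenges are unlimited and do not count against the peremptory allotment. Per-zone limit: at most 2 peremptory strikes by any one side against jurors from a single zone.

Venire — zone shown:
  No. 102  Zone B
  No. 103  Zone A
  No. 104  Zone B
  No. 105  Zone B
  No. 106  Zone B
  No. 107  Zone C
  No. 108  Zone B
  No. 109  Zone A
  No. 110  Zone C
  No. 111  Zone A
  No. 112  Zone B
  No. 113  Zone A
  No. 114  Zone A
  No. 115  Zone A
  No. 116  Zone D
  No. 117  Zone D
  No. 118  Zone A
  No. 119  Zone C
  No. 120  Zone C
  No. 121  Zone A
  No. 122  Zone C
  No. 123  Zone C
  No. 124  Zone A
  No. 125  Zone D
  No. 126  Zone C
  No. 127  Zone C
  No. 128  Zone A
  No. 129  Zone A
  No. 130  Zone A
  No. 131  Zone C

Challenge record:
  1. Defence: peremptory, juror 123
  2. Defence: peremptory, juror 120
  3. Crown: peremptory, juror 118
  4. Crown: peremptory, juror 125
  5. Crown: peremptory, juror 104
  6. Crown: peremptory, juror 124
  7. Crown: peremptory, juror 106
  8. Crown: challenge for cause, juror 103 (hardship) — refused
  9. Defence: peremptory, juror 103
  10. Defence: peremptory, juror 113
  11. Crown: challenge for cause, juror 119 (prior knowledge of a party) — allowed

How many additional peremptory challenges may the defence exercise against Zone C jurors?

Defence peremptories so far: #123, #120, #103, #113 — 4 of 5 used, 1 left overall.
Against Zone C: #123, #120 — 2 used; per-zone cap 2 leaves 0.
Binding limit: min(1, 0) = 0.

0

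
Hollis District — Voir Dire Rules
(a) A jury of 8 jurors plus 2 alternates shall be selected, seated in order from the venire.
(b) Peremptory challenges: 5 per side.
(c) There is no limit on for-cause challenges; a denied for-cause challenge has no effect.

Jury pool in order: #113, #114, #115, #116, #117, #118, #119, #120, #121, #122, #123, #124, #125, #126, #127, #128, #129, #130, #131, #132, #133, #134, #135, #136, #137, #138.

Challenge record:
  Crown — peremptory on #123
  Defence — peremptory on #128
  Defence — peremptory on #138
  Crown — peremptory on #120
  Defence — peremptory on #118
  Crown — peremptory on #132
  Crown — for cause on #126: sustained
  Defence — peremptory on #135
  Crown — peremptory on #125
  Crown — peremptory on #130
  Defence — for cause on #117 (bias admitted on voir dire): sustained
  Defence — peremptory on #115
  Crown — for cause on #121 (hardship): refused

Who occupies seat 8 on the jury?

127

Removed: #115, #117, #118, #120, #123, #125, #126, #128, #130, #132, #135, #138. (#121 stays — for-cause denied.)
Seating in order: seats 1–8 → #113, #114, #116, #119, #121, #122, #124, #127; alternates → #129, #131.
So seat 8 is #127.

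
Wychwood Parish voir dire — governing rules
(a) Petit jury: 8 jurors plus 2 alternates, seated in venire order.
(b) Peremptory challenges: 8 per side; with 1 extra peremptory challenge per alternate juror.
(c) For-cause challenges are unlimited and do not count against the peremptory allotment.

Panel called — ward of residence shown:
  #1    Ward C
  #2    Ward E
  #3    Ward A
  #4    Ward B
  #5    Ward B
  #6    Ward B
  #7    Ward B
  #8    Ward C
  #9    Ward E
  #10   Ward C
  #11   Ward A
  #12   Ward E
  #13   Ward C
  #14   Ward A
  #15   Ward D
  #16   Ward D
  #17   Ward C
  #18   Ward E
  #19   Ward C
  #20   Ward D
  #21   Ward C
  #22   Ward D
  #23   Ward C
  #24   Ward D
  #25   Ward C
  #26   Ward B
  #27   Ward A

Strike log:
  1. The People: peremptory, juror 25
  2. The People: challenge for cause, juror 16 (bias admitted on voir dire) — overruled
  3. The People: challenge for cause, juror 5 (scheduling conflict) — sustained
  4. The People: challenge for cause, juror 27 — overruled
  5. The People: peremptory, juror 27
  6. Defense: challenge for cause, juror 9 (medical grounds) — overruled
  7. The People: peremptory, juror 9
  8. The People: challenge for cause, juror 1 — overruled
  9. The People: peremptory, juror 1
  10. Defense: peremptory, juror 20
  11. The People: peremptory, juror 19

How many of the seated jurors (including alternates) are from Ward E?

Removed: #1, #5, #9, #19, #20, #25, #27.
Seated (10 incl. alternates): #2, #3, #4, #6, #7, #8, #10, #11, #12, #13.
Of those, in Ward E: #2, #12 → 2.

2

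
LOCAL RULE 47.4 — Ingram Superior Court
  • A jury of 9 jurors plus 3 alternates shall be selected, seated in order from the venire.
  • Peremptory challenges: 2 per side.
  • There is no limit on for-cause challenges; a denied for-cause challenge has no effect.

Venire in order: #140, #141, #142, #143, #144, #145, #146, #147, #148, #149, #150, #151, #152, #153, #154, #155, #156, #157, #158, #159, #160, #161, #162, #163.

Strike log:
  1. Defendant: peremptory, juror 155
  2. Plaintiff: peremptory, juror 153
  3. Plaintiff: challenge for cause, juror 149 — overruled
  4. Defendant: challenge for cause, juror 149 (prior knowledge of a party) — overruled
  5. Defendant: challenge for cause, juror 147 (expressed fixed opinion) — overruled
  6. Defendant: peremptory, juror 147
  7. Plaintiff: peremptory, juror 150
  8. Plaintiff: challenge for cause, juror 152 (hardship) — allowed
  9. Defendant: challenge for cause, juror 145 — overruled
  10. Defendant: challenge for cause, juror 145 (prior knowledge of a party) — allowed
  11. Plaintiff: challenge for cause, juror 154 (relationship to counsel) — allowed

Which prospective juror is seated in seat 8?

149

Removed: #145, #147, #150, #152, #153, #154, #155. (#149 stays — for-cause denied.)
Seating in order: seats 1–9 → #140, #141, #142, #143, #144, #146, #148, #149, #151; alternates → #156, #157, #158.
So seat 8 is #149.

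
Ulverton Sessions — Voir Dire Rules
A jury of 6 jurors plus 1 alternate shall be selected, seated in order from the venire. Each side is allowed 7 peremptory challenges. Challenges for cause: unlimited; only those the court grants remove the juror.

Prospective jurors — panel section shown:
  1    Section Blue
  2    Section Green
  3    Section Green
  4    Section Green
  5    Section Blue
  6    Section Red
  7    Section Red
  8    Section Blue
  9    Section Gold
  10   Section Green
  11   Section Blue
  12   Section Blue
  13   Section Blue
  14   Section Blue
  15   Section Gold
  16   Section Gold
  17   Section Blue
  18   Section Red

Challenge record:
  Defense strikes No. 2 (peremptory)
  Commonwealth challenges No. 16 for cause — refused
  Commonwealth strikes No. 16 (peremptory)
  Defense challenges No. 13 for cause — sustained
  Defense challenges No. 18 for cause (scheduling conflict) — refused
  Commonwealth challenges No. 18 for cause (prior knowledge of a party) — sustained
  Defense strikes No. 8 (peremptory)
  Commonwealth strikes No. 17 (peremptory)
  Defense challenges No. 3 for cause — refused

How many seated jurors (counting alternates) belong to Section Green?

2

Removed: #2, #8, #13, #16, #17, #18.
Seated (7 incl. alternates): #1, #3, #4, #5, #6, #7, #9.
Of those, in Section Green: #3, #4 → 2.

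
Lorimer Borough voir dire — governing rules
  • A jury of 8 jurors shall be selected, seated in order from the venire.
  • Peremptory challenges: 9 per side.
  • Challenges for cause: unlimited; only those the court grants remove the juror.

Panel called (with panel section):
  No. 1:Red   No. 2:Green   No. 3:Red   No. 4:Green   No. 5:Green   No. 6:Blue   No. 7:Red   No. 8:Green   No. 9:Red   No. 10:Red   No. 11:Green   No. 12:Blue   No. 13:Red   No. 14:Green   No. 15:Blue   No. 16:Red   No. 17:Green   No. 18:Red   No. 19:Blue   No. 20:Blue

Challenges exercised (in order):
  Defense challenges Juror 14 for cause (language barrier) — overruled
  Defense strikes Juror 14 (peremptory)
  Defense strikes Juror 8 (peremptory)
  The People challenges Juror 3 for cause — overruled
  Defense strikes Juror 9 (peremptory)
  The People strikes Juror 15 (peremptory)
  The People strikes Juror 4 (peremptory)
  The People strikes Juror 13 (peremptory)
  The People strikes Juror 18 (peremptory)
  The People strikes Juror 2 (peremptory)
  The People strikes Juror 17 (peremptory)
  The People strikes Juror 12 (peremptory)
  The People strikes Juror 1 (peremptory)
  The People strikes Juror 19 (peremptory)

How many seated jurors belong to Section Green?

Removed: #1, #2, #4, #8, #9, #12, #13, #14, #15, #17, #18, #19.
Seated jurors 1–8: #3, #5, #6, #7, #10, #11, #16, #20.
Of those, in Section Green: #5, #11 → 2.

2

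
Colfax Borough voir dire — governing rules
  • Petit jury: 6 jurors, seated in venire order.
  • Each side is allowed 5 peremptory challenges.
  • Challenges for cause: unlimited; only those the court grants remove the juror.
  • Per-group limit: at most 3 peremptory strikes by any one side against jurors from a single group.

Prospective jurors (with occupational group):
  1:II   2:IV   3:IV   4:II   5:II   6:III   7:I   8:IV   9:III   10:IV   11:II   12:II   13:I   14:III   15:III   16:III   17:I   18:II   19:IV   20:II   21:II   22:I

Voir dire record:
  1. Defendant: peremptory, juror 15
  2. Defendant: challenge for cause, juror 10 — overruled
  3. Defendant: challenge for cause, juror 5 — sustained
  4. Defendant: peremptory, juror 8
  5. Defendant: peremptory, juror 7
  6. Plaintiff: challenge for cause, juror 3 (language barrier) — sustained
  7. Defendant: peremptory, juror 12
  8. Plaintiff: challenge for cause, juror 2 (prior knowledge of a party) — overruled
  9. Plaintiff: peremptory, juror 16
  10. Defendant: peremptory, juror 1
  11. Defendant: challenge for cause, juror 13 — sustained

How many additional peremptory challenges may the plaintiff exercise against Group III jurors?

Plaintiff peremptories so far: #16 — 1 of 5 used, 4 left overall.
Against Group III: #16 — 1 used; per-group cap 3 leaves 2.
Binding limit: min(4, 2) = 2.

2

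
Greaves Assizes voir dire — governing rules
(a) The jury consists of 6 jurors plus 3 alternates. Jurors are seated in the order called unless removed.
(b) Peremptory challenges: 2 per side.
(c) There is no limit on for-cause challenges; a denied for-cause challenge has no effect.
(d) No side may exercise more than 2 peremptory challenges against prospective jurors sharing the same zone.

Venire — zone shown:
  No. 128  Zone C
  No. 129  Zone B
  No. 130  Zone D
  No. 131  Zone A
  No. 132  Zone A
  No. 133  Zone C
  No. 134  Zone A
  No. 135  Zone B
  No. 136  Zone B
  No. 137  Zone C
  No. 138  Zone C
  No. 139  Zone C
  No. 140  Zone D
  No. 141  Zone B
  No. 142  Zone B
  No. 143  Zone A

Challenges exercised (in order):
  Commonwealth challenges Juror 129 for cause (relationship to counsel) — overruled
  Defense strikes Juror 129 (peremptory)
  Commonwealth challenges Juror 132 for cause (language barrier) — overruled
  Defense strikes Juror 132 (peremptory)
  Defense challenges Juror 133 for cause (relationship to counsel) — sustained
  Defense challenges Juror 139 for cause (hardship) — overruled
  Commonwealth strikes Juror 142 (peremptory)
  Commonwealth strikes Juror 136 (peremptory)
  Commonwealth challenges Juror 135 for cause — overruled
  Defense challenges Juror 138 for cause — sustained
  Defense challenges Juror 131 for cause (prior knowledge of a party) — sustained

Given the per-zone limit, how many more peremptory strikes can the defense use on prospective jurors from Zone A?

Defense peremptories so far: #129, #132 — 2 of 2 used, 0 left overall.
Against Zone A: #132 — 1 used; per-zone cap 2 leaves 1.
Binding limit: min(0, 1) = 0.

0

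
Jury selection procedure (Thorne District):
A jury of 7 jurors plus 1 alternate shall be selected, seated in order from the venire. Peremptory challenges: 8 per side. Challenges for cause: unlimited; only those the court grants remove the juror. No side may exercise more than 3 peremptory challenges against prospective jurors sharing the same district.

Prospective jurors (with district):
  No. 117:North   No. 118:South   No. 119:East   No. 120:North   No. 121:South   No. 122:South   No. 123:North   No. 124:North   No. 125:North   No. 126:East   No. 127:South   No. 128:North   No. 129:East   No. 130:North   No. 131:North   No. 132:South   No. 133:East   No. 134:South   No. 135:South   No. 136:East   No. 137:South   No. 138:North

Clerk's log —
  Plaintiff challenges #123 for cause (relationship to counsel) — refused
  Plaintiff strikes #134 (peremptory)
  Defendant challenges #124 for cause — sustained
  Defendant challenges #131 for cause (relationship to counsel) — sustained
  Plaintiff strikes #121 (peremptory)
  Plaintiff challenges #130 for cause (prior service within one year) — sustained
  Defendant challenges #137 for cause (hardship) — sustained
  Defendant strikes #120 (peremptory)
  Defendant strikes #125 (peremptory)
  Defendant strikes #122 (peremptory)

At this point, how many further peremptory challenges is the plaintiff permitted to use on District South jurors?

Plaintiff peremptories so far: #134, #121 — 2 of 8 used, 6 left overall.
Against District South: #134, #121 — 2 used; per-district cap 3 leaves 1.
Binding limit: min(6, 1) = 1.

1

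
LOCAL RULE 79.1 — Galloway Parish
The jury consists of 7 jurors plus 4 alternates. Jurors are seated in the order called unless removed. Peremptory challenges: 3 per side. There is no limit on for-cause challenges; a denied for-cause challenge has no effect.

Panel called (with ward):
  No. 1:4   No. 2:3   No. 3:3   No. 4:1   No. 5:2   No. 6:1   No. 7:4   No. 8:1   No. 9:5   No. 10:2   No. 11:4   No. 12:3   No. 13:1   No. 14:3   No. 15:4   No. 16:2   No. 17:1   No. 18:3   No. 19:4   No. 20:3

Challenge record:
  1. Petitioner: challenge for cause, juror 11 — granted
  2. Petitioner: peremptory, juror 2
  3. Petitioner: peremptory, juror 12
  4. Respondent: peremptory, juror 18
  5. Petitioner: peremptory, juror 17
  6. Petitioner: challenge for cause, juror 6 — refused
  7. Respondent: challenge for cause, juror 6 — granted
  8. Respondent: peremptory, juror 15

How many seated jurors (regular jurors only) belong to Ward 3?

Removed: #2, #6, #11, #12, #15, #17, #18.
Seated jurors 1–7: #1, #3, #4, #5, #7, #8, #9 (alternates #10, #13, #14, #16 not counted).
Of those, in Ward 3: #3 → 1.

1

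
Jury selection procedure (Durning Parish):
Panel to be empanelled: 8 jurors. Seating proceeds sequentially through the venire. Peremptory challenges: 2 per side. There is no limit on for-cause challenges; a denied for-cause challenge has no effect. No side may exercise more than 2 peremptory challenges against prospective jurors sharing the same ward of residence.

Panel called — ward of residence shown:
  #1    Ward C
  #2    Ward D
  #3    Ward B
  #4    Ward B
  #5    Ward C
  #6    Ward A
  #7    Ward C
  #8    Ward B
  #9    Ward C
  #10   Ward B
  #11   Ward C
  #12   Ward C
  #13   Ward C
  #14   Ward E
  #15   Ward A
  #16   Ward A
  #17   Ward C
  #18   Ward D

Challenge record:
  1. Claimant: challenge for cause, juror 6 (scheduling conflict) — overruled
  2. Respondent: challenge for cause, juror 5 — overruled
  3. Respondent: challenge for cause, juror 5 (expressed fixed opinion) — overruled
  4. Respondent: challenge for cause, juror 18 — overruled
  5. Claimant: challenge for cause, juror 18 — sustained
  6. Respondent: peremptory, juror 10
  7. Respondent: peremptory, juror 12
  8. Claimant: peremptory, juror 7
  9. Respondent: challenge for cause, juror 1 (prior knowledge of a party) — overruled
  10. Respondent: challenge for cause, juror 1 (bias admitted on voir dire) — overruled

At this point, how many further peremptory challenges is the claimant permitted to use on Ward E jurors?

1

Claimant peremptories so far: #7 — 1 of 2 used, 1 left overall.
Against Ward E: none yet — per-ward cap 2 leaves 2.
Binding limit: min(1, 2) = 1.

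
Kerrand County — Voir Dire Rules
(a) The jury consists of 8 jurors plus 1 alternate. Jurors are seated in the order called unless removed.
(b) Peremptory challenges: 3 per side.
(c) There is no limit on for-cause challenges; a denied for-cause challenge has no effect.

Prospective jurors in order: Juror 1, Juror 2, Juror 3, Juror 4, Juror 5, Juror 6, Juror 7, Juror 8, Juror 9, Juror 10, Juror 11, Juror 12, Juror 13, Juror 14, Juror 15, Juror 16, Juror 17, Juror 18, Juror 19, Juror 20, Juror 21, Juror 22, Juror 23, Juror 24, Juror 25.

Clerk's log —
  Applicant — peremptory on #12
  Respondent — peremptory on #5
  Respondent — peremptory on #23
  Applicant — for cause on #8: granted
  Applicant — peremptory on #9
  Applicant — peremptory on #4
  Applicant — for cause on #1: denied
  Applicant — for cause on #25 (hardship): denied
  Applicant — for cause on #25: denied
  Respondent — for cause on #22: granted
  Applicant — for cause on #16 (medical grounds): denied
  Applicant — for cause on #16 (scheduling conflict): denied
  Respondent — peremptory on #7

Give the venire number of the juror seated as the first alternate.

Removed: #4, #5, #7, #8, #9, #12, #22, #23. (#1, #16, #25 stay — for-cause denied.)
Seating in order: seats 1–8 → #1, #2, #3, #6, #10, #11, #13, #14; alternates → #15.
So alternate 1 is #15.

15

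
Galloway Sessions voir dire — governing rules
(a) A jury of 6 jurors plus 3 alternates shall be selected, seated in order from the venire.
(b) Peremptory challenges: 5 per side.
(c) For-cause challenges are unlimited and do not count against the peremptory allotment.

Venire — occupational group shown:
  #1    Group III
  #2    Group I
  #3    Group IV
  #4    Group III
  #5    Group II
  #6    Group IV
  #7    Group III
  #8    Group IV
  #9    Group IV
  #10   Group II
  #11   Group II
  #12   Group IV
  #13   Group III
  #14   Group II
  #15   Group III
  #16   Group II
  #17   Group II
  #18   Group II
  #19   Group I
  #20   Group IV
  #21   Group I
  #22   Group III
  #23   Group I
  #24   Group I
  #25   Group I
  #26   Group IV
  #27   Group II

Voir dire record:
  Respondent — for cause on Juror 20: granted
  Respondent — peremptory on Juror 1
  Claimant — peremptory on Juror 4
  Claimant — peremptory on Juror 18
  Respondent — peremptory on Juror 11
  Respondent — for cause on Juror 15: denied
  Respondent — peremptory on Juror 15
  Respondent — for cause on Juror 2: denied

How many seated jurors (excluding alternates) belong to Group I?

1

Removed: #1, #4, #11, #15, #18, #20.
Seated jurors 1–6: #2, #3, #5, #6, #7, #8 (alternates #9, #10, #12 not counted).
Of those, in Group I: #2 → 1.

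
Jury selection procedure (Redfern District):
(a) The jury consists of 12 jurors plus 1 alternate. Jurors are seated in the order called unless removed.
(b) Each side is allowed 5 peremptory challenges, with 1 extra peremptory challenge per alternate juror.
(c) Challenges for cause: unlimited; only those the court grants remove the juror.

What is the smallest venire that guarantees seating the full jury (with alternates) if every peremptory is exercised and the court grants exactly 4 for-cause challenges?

29

Seats to fill: 12 + 1 alternates = 13.
Peremptories: 5 + 1×1 = 6 per side × 2 sides = 12.
For-cause removals: 4.
Minimum venire: 13 + 12 + 4 = 29.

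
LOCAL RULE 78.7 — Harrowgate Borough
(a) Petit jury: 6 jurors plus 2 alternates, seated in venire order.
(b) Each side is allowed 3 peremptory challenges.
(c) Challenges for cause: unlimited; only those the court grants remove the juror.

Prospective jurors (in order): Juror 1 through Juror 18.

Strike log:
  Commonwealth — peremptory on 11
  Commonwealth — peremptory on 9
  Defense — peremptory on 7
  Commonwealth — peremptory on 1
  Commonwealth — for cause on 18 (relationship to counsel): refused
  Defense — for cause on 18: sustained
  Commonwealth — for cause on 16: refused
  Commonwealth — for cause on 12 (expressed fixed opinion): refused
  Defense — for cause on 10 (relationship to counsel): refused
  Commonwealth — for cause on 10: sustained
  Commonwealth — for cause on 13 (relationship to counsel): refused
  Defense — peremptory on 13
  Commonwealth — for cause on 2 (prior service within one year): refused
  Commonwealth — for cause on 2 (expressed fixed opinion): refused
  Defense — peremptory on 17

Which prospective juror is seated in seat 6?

Removed: #1, #7, #9, #10, #11, #13, #17, #18. (#2, #12, #16 stay — for-cause denied.)
Seating in order: seats 1–6 → #2, #3, #4, #5, #6, #8; alternates → #12, #14.
So seat 6 is #8.

8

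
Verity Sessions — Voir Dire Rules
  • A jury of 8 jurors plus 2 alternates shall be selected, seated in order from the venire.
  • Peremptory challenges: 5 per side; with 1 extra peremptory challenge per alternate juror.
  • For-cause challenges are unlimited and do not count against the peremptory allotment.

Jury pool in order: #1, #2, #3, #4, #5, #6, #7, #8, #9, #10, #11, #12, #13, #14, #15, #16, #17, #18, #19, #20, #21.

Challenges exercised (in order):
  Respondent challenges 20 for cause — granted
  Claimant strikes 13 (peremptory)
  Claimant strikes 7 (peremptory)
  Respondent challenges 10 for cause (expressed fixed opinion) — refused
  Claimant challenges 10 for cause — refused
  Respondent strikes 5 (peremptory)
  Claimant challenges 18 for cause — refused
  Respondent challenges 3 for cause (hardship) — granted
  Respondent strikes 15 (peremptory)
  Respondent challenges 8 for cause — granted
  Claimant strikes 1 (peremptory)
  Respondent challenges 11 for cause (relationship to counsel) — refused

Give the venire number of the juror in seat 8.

14

Removed: #1, #3, #5, #7, #8, #13, #15, #20. (#10, #11, #18 stay — for-cause denied.)
Seating in order: seats 1–8 → #2, #4, #6, #9, #10, #11, #12, #14; alternates → #16, #17.
So seat 8 is #14.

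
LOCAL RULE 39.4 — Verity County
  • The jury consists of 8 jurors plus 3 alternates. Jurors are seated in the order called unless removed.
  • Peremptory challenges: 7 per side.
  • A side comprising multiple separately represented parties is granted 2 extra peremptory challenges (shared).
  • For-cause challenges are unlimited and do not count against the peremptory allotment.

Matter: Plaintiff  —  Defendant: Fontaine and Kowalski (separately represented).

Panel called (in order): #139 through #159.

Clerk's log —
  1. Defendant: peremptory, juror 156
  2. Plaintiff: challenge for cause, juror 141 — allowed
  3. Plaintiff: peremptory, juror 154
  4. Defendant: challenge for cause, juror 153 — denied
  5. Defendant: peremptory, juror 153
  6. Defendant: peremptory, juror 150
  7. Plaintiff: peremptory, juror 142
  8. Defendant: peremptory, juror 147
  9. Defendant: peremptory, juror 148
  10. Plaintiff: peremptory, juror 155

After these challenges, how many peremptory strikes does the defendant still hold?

4

Defendant allotment: 7 base + 2 multi-party = 9.
Defendant peremptories used: #156, #153, #150, #147, #148 — 5 (the for-cause on #153 doesn't count).
Remaining: 9 − 5 = 4.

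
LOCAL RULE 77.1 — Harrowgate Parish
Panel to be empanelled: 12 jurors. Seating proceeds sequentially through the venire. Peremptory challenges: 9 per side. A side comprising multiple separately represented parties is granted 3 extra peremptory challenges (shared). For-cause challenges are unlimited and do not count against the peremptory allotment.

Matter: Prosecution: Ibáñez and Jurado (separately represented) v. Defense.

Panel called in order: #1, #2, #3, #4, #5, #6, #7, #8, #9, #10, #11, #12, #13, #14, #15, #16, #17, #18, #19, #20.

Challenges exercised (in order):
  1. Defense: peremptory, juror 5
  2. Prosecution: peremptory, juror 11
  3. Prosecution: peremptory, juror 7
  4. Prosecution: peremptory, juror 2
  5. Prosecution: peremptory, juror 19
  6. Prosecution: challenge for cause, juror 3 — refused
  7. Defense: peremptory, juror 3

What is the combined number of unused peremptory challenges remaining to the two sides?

Prosecution allotment: 9 base + 3 multi-party = 12. Defense allotment: 9.
Prosecution peremptories used: #11, #7, #2, #19 — 4 (the for-cause on #3 doesn't count).
Defense peremptories used: #5, #3 — 2.
Remaining: (12 − 4) + (9 − 2) = 15.

15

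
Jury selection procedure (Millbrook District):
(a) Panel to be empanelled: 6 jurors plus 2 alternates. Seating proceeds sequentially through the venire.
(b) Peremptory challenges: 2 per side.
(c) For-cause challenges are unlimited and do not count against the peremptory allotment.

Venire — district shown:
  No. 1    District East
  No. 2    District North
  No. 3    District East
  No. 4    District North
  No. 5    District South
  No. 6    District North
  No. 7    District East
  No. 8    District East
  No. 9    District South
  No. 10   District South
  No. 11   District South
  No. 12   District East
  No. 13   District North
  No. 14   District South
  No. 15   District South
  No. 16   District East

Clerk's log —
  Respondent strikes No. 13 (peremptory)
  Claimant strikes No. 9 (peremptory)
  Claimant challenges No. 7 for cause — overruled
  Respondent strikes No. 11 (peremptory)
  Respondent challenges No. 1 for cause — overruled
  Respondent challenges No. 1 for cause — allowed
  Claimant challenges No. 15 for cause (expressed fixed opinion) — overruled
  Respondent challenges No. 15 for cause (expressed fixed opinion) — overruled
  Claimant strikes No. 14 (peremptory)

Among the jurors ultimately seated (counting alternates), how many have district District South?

2

Removed: #1, #9, #11, #13, #14.
Seated (8 incl. alternates): #2, #3, #4, #5, #6, #7, #8, #10.
Of those, in District South: #5, #10 → 2.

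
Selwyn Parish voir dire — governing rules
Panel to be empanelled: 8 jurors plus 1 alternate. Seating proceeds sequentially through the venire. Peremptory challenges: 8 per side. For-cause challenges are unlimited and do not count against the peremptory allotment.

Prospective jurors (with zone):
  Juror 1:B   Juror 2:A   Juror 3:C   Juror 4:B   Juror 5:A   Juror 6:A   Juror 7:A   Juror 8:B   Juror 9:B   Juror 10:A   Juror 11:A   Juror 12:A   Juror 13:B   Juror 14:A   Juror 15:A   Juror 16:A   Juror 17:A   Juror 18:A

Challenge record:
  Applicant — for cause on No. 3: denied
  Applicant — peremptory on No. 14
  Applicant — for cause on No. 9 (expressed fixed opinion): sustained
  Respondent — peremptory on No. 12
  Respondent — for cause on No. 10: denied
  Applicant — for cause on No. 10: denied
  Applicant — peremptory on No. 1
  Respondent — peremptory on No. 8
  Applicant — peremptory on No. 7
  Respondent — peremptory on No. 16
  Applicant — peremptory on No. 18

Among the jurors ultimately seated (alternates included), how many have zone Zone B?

Removed: #1, #7, #8, #9, #12, #14, #16, #18.
Seated (9 incl. alternates): #2, #3, #4, #5, #6, #10, #11, #13, #15.
Of those, in Zone B: #4, #13 → 2.

2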